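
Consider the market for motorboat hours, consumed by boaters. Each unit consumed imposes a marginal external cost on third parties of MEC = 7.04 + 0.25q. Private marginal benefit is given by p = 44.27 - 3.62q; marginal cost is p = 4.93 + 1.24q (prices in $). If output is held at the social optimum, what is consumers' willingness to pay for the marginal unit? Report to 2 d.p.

Social marginal benefit = demand − MEC = 37.23 - 3.87q.
Set SMB = MC: 37.23 - 3.87q = 4.93 + 1.24q → q* = 6.3209.
Consumer price on the demand curve at q*: 44.27 − 3.62×6.3209 = 21.3883.

P = $21.39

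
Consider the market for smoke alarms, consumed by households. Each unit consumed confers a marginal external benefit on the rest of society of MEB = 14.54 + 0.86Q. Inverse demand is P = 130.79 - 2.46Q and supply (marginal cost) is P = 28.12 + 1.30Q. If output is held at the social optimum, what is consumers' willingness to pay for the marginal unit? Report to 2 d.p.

Social marginal benefit = demand + MEB = 145.33 - 1.60Q.
Set SMB = MC: 145.33 - 1.60Q = 28.12 + 1.30Q → Q* = 40.4172.
Consumer price on the demand curve at Q*: 130.79 − 2.46×40.4172 = 31.3637.

P = 31.36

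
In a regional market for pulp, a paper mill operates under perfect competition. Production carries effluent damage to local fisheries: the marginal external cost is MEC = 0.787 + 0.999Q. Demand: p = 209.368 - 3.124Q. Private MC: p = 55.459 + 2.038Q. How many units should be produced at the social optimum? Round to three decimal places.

Social marginal cost = private MC + MEC = 56.246 + 3.037Q.
Set SMC = demand: 56.246 + 3.037Q = 209.368 - 3.124Q → Q* = 24.8534.

Q* = 24.853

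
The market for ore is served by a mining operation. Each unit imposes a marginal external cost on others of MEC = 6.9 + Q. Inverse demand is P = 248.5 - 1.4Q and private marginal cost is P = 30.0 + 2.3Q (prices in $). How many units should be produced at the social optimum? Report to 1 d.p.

Social marginal cost = private MC + MEC = 36.9 + 3.3Q.
Set SMC = demand: 36.9 + 3.3Q = 248.5 - 1.4Q → Q* = 45.0213.

Q* = 45.0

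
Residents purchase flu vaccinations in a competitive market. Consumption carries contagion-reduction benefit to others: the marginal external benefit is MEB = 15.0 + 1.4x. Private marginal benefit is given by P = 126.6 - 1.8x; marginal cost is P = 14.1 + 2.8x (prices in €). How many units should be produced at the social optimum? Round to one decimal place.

x* = 39.8

Social marginal benefit = demand + MEB = 141.6 - 0.4x.
Set SMB = MC: 141.6 - 0.4x = 14.1 + 2.8x → x* = 39.8438.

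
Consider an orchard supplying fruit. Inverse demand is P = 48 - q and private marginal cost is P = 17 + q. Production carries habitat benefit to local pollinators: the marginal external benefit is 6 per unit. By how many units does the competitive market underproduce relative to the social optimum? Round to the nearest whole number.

3 units

Market equilibrium (private): 17 + q = 48 - q → q_m = 15.5000.
Social marginal cost = private MC − MEB = 11 + q.
Set SMC = demand: 11 + q = 48 - q → q* = 18.5000.
Gap = |15.5000 − 18.5000| = 3.0000.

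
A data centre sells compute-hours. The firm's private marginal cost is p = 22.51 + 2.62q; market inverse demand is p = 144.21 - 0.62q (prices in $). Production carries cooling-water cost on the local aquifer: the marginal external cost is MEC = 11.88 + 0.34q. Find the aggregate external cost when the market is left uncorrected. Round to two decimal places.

Market equilibrium (private): 22.51 + 2.62q = 144.21 - 0.62q → q_m = 37.5617.
Total external cost = ∫₀^{q_m} (11.88 + 0.34q) dq = 11.88×37.5617 + ½×0.34×37.5617² = 686.0828.

$686.08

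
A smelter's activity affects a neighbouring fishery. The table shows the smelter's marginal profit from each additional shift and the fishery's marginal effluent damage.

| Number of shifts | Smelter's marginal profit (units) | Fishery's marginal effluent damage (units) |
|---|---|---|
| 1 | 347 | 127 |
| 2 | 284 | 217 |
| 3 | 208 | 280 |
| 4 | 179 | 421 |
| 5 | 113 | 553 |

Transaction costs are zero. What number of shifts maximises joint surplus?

Bargaining reaches the level where marginal profit last exceeds marginal effluent damage.
That holds through level 2 (284 ≥ 217) but not at 3 (208 < 280).

2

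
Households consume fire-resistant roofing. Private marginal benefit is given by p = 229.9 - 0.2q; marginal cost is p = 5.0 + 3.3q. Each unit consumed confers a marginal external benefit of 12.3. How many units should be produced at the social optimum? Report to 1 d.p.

q* = 67.8

Social marginal benefit = demand + MEB = 242.2 - 0.2q.
Set SMB = MC: 242.2 - 0.2q = 5.0 + 3.3q → q* = 67.7714.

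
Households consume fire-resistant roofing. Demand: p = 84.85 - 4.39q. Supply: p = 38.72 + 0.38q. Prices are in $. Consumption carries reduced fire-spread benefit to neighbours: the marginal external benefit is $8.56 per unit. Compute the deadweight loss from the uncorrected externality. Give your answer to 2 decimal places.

DWL = $7.68

Market equilibrium (private): 38.72 + 0.38q = 84.85 - 4.39q → q_m = 9.6709.
Social marginal benefit = demand + MEB = 93.41 - 4.39q.
Set SMB = MC: 93.41 - 4.39q = 38.72 + 0.38q → q* = 11.4654.
The loss is the area between SMB and MC from q* to q_m; with linear curves that's a triangle of height MEB(q_m).
DWL = ½ × 1.7945 × 8.5600 = 7.6805.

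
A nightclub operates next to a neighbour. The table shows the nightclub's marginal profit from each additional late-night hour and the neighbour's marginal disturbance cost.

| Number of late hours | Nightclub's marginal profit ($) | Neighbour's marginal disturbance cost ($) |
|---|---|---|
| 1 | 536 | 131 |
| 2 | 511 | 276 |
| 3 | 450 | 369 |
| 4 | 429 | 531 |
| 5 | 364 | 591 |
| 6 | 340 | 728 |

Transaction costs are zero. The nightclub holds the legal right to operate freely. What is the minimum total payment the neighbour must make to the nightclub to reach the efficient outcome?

Left alone the nightclub would choose level 6 (marginal profit stays positive).
Efficient level: k* = 3 (marginal profit ≥ marginal disturbance cost through 3).
The neighbour must at least cover the nightclub's forgone profit from cutting 6→3: 429 + 364 + 340 = 1133.

$1133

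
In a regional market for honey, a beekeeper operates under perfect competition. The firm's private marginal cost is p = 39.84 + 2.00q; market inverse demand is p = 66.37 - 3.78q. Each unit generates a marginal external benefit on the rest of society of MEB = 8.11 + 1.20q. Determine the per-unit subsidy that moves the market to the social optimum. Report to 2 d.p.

subsidy = 17.19 per unit

Social marginal cost = private MC − MEB = 31.73 + 0.80q.
Set SMC = demand: 31.73 + 0.80q = 66.37 - 3.78q → q* = 7.5633.
The Pigouvian subsidy equals MEB at q*: 8.11 + 1.20×7.5633 = 17.1860.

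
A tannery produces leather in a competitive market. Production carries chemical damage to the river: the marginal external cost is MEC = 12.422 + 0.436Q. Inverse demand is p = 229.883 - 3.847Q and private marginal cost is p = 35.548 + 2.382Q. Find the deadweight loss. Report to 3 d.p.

Market equilibrium (private): 35.548 + 2.382Q = 229.883 - 3.847Q → Q_m = 31.1984.
Social marginal cost = private MC + MEC = 47.970 + 2.818Q.
Set SMC = demand: 47.970 + 2.818Q = 229.883 - 3.847Q → Q* = 27.2938.
Between Q* and Q_m the wedge SMC − demand runs linearly from 0 to MEC(Q_m), so the loss is a triangle.
DWL = ½ × 3.9046 × 26.0245 = 50.8076.

DWL = 50.808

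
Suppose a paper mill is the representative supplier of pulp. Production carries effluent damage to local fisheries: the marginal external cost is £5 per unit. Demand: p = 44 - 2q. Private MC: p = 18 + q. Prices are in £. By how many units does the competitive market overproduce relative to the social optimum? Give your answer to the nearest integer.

Market equilibrium (private): 18 + q = 44 - 2q → q_m = 8.6667.
Social marginal cost = private MC + MEC = 23 + q.
Set SMC = demand: 23 + q = 44 - 2q → q* = 7.0000.
Gap = |8.6667 − 7.0000| = 1.6667.

2 units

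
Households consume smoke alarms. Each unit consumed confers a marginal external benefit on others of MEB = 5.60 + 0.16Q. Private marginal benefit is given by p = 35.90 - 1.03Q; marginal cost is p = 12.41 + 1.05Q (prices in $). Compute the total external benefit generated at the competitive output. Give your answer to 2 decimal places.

Market equilibrium (private): 12.41 + 1.05Q = 35.90 - 1.03Q → Q_m = 11.2933.
Total external benefit = ∫₀^{Q_m} (5.60 + 0.16Q) dQ = 5.60×11.2933 + ½×0.16×11.2933² = 73.4456.

$73.45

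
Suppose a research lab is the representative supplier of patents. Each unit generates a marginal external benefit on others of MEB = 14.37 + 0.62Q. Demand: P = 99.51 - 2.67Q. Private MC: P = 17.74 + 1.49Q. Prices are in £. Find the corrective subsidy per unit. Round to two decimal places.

Social marginal cost = private MC − MEB = 3.37 + 0.87Q.
Set SMC = demand: 3.37 + 0.87Q = 99.51 - 2.67Q → Q* = 27.1582.
The Pigouvian subsidy equals MEB at Q*: 14.37 + 0.62×27.1582 = 31.2081.

subsidy = £31.21 per unit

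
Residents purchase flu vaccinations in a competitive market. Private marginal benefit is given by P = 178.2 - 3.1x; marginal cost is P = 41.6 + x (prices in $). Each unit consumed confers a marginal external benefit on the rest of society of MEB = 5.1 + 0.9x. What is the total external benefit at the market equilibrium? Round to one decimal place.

Market equilibrium (private): 41.6 + x = 178.2 - 3.1x → x_m = 33.3171.
Total external benefit = ∫₀^{x_m} (5.1 + 0.9x) dx = 5.1×33.3171 + ½×0.9×33.3171² = 669.4303.

$669.4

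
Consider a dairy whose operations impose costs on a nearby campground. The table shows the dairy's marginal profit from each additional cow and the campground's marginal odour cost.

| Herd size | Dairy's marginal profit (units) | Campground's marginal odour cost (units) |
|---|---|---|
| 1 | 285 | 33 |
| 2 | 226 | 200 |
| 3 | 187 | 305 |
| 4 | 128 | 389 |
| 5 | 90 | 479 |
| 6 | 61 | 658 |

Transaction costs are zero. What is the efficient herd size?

Bargaining reaches the level where marginal profit last exceeds marginal odour cost.
That holds through level 2 (226 ≥ 200) but not at 3 (187 < 305).

2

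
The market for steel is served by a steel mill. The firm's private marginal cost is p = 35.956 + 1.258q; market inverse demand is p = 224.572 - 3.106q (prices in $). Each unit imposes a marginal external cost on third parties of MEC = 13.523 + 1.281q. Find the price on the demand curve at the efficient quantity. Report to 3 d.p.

Social marginal cost = private MC + MEC = 49.479 + 2.539q.
Set SMC = demand: 49.479 + 2.539q = 224.572 - 3.106q → q* = 31.0174.
Consumer price on the demand curve at q*: 224.572 − 3.106×31.0174 = 128.2320.

P = $128.232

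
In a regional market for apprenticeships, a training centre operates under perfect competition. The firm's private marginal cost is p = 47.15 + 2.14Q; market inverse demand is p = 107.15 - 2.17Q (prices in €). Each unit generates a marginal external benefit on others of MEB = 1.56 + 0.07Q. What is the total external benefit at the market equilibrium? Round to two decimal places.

€28.50

Market equilibrium (private): 47.15 + 2.14Q = 107.15 - 2.17Q → Q_m = 13.9211.
Total external benefit = ∫₀^{Q_m} (1.56 + 0.07Q) dQ = 1.56×13.9211 + ½×0.07×13.9211² = 28.4998.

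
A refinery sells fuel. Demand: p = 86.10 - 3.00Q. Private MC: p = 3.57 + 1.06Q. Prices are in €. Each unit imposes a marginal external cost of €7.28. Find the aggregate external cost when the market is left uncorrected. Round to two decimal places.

Market equilibrium (private): 3.57 + 1.06Q = 86.10 - 3.00Q → Q_m = 20.3276.
Total external cost = MEC × Q_m = 7.28 × 20.3276 = 147.9849.

€147.98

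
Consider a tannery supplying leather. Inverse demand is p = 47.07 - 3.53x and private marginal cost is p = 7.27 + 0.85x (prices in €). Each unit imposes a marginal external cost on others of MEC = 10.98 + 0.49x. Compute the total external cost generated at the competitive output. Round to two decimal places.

Market equilibrium (private): 7.27 + 0.85x = 47.07 - 3.53x → x_m = 9.0868.
Total external cost = ∫₀^{x_m} (10.98 + 0.49x) dx = 10.98×9.0868 + ½×0.49×9.0868² = 120.0027.

€120.00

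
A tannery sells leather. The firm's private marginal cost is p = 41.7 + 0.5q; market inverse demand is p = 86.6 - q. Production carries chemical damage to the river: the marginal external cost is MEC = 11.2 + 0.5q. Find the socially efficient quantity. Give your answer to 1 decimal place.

q* = 16.9

Social marginal cost = private MC + MEC = 52.9 + q.
Set SMC = demand: 52.9 + q = 86.6 - q → q* = 16.8500.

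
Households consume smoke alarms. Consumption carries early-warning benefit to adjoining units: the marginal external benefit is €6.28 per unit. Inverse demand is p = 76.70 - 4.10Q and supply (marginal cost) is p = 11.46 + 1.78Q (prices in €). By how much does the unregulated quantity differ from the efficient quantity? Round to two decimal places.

1.07 units

Market equilibrium (private): 11.46 + 1.78Q = 76.70 - 4.10Q → Q_m = 11.0952.
Social marginal benefit = demand + MEB = 82.98 - 4.10Q.
Set SMB = MC: 82.98 - 4.10Q = 11.46 + 1.78Q → Q* = 12.1633.
Gap = |11.0952 − 12.1633| = 1.0681.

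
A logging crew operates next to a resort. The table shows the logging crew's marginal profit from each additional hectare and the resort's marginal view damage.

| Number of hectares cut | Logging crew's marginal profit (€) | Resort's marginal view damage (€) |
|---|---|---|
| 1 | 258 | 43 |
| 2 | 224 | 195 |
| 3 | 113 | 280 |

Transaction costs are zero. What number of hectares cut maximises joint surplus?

2

Bargaining reaches the level where marginal profit last exceeds marginal view damage.
That holds through level 2 (224 ≥ 195) but not at 3 (113 < 280).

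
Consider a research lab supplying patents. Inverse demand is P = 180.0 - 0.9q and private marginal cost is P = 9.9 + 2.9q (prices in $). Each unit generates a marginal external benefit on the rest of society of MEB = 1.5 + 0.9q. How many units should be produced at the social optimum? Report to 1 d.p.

q* = 59.2

Social marginal cost = private MC − MEB = 8.4 + 2.0q.
Set SMC = demand: 8.4 + 2.0q = 180.0 - 0.9q → q* = 59.1724.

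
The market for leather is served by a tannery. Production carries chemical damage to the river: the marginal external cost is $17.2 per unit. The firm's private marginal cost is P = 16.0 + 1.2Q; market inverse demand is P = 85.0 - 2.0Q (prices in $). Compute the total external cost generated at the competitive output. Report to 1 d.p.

$370.9

Market equilibrium (private): 16.0 + 1.2Q = 85.0 - 2.0Q → Q_m = 21.5625.
Total external cost = MEC × Q_m = 17.2 × 21.5625 = 370.8750.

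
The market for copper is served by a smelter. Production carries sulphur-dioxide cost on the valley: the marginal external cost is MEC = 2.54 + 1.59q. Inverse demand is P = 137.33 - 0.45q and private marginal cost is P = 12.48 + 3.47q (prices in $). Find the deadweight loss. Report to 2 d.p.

Market equilibrium (private): 12.48 + 3.47q = 137.33 - 0.45q → q_m = 31.8495.
Social marginal cost = private MC + MEC = 15.02 + 5.06q.
Set SMC = demand: 15.02 + 5.06q = 137.33 - 0.45q → q* = 22.1978.
The loss is the area between SMC and demand from q* to q_m; with linear curves that's a triangle of height MEC(q_m).
DWL = ½ × 9.6517 × 53.1807 = 256.6421.

DWL = $256.64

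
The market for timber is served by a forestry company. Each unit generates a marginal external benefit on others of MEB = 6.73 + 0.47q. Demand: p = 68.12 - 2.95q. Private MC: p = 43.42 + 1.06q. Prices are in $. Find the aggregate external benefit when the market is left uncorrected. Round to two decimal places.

$50.37

Market equilibrium (private): 43.42 + 1.06q = 68.12 - 2.95q → q_m = 6.1596.
Total external benefit = ∫₀^{q_m} (6.73 + 0.47q) dq = 6.73×6.1596 + ½×0.47×6.1596² = 50.3702.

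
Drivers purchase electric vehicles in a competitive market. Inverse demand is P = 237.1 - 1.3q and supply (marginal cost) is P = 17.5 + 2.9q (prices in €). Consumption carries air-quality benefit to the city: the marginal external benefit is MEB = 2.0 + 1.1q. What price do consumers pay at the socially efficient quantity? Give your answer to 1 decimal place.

P = €144.2

Social marginal benefit = demand + MEB = 239.1 - 0.2q.
Set SMB = MC: 239.1 - 0.2q = 17.5 + 2.9q → q* = 71.4839.
Consumer price on the demand curve at q*: 237.1 − 1.3×71.4839 = 144.1709.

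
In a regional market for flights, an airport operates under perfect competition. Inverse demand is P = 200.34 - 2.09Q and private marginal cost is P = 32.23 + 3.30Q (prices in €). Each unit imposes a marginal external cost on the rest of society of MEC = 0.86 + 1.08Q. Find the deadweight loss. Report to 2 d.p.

Market equilibrium (private): 32.23 + 3.30Q = 200.34 - 2.09Q → Q_m = 31.1892.
Social marginal cost = private MC + MEC = 33.09 + 4.38Q.
Set SMC = demand: 33.09 + 4.38Q = 200.34 - 2.09Q → Q* = 25.8501.
The loss is the area between SMC and demand from Q* to Q_m; with linear curves that's a triangle of height MEC(Q_m).
DWL = ½ × 5.3391 × 34.5444 = 92.2180.

DWL = €92.22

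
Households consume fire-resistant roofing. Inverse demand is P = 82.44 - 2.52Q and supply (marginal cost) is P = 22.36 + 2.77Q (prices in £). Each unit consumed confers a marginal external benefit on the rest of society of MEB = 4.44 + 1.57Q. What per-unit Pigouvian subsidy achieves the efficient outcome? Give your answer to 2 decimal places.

Social marginal benefit = demand + MEB = 86.88 - 0.95Q.
Set SMB = MC: 86.88 - 0.95Q = 22.36 + 2.77Q → Q* = 17.3441.
The Pigouvian subsidy equals MEB at Q*: 4.44 + 1.57×17.3441 = 31.6702.

subsidy = £31.67 per unit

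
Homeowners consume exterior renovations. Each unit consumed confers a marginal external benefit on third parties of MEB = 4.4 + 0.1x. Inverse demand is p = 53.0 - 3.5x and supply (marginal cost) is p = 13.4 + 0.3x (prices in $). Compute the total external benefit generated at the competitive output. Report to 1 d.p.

$51.3

Market equilibrium (private): 13.4 + 0.3x = 53.0 - 3.5x → x_m = 10.4211.
Total external benefit = ∫₀^{x_m} (4.4 + 0.1x) dx = 4.4×10.4211 + ½×0.1×10.4211² = 51.2828.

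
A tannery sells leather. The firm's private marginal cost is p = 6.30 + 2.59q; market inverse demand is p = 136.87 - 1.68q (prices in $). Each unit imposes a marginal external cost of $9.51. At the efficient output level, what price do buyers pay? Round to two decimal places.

P = $89.24

Social marginal cost = private MC + MEC = 15.81 + 2.59q.
Set SMC = demand: 15.81 + 2.59q = 136.87 - 1.68q → q* = 28.3513.
Consumer price on the demand curve at q*: 136.87 − 1.68×28.3513 = 89.2398.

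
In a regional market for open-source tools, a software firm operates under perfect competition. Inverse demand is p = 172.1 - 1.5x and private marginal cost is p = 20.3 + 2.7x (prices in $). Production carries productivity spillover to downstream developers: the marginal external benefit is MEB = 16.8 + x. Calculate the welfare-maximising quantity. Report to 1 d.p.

Social marginal cost = private MC − MEB = 3.5 + 1.7x.
Set SMC = demand: 3.5 + 1.7x = 172.1 - 1.5x → x* = 52.6875.

x* = 52.7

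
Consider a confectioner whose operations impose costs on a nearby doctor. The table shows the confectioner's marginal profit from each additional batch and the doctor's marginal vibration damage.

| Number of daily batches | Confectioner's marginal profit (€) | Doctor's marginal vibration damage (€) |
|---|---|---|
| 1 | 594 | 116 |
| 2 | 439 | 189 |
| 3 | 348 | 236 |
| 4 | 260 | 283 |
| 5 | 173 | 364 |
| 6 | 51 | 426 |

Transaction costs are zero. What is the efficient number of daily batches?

3

Bargaining reaches the level where marginal profit last exceeds marginal vibration damage.
That holds through level 3 (348 ≥ 236) but not at 4 (260 < 283).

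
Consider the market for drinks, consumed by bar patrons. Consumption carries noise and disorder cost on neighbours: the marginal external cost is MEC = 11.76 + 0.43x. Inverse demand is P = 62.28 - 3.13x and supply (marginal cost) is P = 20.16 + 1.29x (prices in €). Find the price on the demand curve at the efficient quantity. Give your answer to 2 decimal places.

P = €42.69

Social marginal benefit = demand − MEC = 50.52 - 3.56x.
Set SMB = MC: 50.52 - 3.56x = 20.16 + 1.29x → x* = 6.2598.
Consumer price on the demand curve at x*: 62.28 − 3.13×6.2598 = 42.6868.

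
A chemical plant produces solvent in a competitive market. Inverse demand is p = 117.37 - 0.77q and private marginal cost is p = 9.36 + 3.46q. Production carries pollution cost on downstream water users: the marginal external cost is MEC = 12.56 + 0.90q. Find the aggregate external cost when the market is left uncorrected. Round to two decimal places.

Market equilibrium (private): 9.36 + 3.46q = 117.37 - 0.77q → q_m = 25.5343.
Total external cost = ∫₀^{q_m} (12.56 + 0.90q) dq = 12.56×25.5343 + ½×0.90×25.5343² = 614.1110.

614.11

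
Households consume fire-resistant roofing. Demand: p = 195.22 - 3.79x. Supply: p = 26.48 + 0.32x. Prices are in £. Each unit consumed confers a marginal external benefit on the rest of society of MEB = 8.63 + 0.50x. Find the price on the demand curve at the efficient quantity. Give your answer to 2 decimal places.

P = £9.01

Social marginal benefit = demand + MEB = 203.85 - 3.29x.
Set SMB = MC: 203.85 - 3.29x = 26.48 + 0.32x → x* = 49.1330.
Consumer price on the demand curve at x*: 195.22 − 3.79×49.1330 = 9.0059.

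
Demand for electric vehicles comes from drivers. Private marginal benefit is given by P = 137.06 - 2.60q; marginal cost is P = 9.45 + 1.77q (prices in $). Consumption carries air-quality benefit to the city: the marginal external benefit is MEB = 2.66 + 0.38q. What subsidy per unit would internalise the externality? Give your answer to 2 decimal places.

subsidy = $15.07 per unit

Social marginal benefit = demand + MEB = 139.72 - 2.22q.
Set SMB = MC: 139.72 - 2.22q = 9.45 + 1.77q → q* = 32.6491.
The Pigouvian subsidy equals MEB at q*: 2.66 + 0.38×32.6491 = 15.0667.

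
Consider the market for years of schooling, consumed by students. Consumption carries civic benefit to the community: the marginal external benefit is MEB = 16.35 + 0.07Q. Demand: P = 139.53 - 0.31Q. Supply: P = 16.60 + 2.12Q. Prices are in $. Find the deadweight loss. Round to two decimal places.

Market equilibrium (private): 16.60 + 2.12Q = 139.53 - 0.31Q → Q_m = 50.5885.
Social marginal benefit = demand + MEB = 155.88 - 0.24Q.
Set SMB = MC: 155.88 - 0.24Q = 16.60 + 2.12Q → Q* = 59.0169.
The welfare-loss triangle has base |Q_m − Q*| and height MEB(Q_m) (the vertical gap between SMB and MC is zero at Q* and MEB at Q_m).
DWL = ½ × 8.4284 × 19.8912 = 83.8255.

DWL = $83.83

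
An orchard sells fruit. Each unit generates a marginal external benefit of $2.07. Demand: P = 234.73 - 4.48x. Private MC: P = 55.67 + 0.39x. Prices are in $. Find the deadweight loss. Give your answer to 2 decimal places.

DWL = $0.44

Market equilibrium (private): 55.67 + 0.39x = 234.73 - 4.48x → x_m = 36.7680.
Social marginal cost = private MC − MEB = 53.60 + 0.39x.
Set SMC = demand: 53.60 + 0.39x = 234.73 - 4.48x → x* = 37.1930.
Between x* and x_m the wedge demand − SMC runs linearly from 0 to MEB(x_m), so the loss is a triangle.
DWL = ½ × 0.4250 × 2.0700 = 0.4399.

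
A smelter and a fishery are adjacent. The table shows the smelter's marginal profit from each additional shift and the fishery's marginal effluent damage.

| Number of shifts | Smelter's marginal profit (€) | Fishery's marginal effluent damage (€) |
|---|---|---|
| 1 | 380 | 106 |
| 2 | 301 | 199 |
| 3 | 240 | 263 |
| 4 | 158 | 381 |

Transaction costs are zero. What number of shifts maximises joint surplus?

Bargaining reaches the level where marginal profit last exceeds marginal effluent damage.
That holds through level 2 (301 ≥ 199) but not at 3 (240 < 263).

2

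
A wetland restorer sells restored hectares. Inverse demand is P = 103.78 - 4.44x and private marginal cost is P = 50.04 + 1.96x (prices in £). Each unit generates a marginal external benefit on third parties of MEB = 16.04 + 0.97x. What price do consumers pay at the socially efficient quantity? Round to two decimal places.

P = £46.72

Social marginal cost = private MC − MEB = 34.00 + 0.99x.
Set SMC = demand: 34.00 + 0.99x = 103.78 - 4.44x → x* = 12.8508.
Consumer price on the demand curve at x*: 103.78 − 4.44×12.8508 = 46.7224.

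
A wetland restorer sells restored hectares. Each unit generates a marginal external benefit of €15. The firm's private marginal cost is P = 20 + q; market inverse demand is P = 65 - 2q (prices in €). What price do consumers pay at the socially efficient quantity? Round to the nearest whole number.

Social marginal cost = private MC − MEB = 5 + q.
Set SMC = demand: 5 + q = 65 - 2q → q* = 20.0000.
Consumer price on the demand curve at q*: 65 − 2×20.0000 = 25.0000.

P = €25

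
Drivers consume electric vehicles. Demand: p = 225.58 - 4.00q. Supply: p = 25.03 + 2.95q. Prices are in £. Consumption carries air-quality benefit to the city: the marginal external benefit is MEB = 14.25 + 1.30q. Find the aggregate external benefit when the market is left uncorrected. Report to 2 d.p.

£952.44

Market equilibrium (private): 25.03 + 2.95q = 225.58 - 4.00q → q_m = 28.8561.
Total external benefit = ∫₀^{q_m} (14.25 + 1.30q) dq = 14.25×28.8561 + ½×1.30×28.8561² = 952.4379.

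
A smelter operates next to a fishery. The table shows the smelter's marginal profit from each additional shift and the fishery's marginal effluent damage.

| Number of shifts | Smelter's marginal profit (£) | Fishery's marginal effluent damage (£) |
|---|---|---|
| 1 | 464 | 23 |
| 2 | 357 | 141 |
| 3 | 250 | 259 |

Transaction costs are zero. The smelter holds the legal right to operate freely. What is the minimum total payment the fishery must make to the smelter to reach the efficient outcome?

Left alone the smelter would choose level 3 (marginal profit stays positive).
Efficient level: k* = 2 (marginal profit ≥ marginal effluent damage through 2).
The fishery must at least cover the smelter's forgone profit from cutting 3→2: 250 = 250.

£250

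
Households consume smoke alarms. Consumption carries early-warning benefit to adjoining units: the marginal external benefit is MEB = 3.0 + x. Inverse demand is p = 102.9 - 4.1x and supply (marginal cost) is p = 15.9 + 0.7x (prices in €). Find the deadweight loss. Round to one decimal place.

Market equilibrium (private): 15.9 + 0.7x = 102.9 - 4.1x → x_m = 18.1250.
Social marginal benefit = demand + MEB = 105.9 - 3.1x.
Set SMB = MC: 105.9 - 3.1x = 15.9 + 0.7x → x* = 23.6842.
Between x* and x_m the wedge SMB − MC runs linearly from 0 to MEB(x_m), so the loss is a triangle.
DWL = ½ × 5.5592 × 21.1250 = 58.7191.

DWL = €58.7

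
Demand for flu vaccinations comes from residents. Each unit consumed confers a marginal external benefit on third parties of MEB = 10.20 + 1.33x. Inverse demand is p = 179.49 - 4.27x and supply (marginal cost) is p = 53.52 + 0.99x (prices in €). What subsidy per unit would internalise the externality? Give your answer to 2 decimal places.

subsidy = €56.28 per unit

Social marginal benefit = demand + MEB = 189.69 - 2.94x.
Set SMB = MC: 189.69 - 2.94x = 53.52 + 0.99x → x* = 34.6489.
The Pigouvian subsidy equals MEB at x*: 10.20 + 1.33×34.6489 = 56.2830.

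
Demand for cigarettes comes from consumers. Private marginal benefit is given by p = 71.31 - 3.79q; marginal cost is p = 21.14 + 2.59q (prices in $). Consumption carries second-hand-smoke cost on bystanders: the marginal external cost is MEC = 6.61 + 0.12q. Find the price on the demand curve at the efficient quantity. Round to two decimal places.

Social marginal benefit = demand − MEC = 64.70 - 3.91q.
Set SMB = MC: 64.70 - 3.91q = 21.14 + 2.59q → q* = 6.7015.
Consumer price on the demand curve at q*: 71.31 − 3.79×6.7015 = 45.9113.

P = $45.91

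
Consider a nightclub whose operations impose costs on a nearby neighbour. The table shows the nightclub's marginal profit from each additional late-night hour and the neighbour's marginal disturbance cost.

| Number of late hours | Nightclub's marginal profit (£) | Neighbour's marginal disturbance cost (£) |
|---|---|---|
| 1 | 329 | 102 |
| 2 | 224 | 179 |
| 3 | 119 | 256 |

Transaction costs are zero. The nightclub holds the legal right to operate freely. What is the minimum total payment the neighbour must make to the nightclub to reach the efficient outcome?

£119

Left alone the nightclub would choose level 3 (marginal profit stays positive).
Efficient level: k* = 2 (marginal profit ≥ marginal disturbance cost through 2).
The neighbour must at least cover the nightclub's forgone profit from cutting 3→2: 119 = 119.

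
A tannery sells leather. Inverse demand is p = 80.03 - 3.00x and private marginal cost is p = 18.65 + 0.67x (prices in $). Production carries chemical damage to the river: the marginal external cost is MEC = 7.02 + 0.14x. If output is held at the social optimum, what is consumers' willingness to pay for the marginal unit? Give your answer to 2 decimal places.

Social marginal cost = private MC + MEC = 25.67 + 0.81x.
Set SMC = demand: 25.67 + 0.81x = 80.03 - 3.00x → x* = 14.2677.
Consumer price on the demand curve at x*: 80.03 − 3.00×14.2677 = 37.2269.

P = $37.23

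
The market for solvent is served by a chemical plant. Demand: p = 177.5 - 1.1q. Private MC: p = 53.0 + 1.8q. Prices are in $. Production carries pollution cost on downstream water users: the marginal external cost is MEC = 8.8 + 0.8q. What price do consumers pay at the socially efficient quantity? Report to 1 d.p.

Social marginal cost = private MC + MEC = 61.8 + 2.6q.
Set SMC = demand: 61.8 + 2.6q = 177.5 - 1.1q → q* = 31.2703.
Consumer price on the demand curve at q*: 177.5 − 1.1×31.2703 = 143.1027.

P = $143.1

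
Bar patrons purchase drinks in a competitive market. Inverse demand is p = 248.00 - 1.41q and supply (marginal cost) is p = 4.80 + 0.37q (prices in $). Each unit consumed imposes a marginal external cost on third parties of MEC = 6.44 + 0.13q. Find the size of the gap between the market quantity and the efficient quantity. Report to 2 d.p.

12.67 units

Market equilibrium (private): 4.80 + 0.37q = 248.00 - 1.41q → q_m = 136.6292.
Social marginal benefit = demand − MEC = 241.56 - 1.54q.
Set SMB = MC: 241.56 - 1.54q = 4.80 + 0.37q → q* = 123.9581.
Gap = |136.6292 − 123.9581| = 12.6711.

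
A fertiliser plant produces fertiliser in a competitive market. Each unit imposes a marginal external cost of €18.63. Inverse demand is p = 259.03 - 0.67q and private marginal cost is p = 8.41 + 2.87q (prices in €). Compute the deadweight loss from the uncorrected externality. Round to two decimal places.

Market equilibrium (private): 8.41 + 2.87q = 259.03 - 0.67q → q_m = 70.7966.
Social marginal cost = private MC + MEC = 27.04 + 2.87q.
Set SMC = demand: 27.04 + 2.87q = 259.03 - 0.67q → q* = 65.5339.
Between q* and q_m the wedge SMC − demand runs linearly from 0 to MEC(q_m), so the loss is a triangle.
DWL = ½ × 5.2627 × 18.6300 = 49.0221.

DWL = €49.02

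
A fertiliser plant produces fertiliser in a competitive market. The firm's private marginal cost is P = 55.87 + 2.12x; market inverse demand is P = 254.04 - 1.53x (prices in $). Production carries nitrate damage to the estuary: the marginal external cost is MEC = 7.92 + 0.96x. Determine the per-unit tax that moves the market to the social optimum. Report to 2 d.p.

tax = $47.54 per unit

Social marginal cost = private MC + MEC = 63.79 + 3.08x.
Set SMC = demand: 63.79 + 3.08x = 254.04 - 1.53x → x* = 41.2690.
The Pigouvian tax equals MEC at x*: 7.92 + 0.96×41.2690 = 47.5382.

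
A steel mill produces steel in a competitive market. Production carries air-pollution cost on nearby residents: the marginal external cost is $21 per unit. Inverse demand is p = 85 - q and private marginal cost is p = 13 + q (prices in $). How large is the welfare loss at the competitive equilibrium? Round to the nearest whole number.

Market equilibrium (private): 13 + q = 85 - q → q_m = 36.0000.
Social marginal cost = private MC + MEC = 34 + q.
Set SMC = demand: 34 + q = 85 - q → q* = 25.5000.
Between q* and q_m the wedge SMC − demand runs linearly from 0 to MEC(q_m), so the loss is a triangle.
DWL = ½ × 10.5000 × 21.0000 = 110.2500.

DWL = $110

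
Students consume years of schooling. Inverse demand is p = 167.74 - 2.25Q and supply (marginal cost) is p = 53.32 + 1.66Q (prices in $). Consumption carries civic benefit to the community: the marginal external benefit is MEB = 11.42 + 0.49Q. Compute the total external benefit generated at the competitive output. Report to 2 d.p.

Market equilibrium (private): 53.32 + 1.66Q = 167.74 - 2.25Q → Q_m = 29.2634.
Total external benefit = ∫₀^{Q_m} (11.42 + 0.49Q) dQ = 11.42×29.2634 + ½×0.49×29.2634² = 543.9929.

$543.99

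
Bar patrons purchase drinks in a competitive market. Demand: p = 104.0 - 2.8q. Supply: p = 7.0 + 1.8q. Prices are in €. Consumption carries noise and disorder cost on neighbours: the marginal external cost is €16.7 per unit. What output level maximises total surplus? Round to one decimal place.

q* = 17.5

Social marginal benefit = demand − MEC = 87.3 - 2.8q.
Set SMB = MC: 87.3 - 2.8q = 7.0 + 1.8q → q* = 17.4565.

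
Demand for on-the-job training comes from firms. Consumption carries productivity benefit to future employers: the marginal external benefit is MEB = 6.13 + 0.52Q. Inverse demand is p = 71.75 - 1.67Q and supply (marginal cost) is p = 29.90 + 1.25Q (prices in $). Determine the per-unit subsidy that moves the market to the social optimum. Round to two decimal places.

subsidy = $16.53 per unit

Social marginal benefit = demand + MEB = 77.88 - 1.15Q.
Set SMB = MC: 77.88 - 1.15Q = 29.90 + 1.25Q → Q* = 19.9917.
The Pigouvian subsidy equals MEB at Q*: 6.13 + 0.52×19.9917 = 16.5257.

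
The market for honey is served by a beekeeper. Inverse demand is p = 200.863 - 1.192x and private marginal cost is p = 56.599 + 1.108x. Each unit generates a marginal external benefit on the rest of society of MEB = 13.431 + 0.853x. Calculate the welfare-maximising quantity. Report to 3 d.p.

Social marginal cost = private MC − MEB = 43.168 + 0.255x.
Set SMC = demand: 43.168 + 0.255x = 200.863 - 1.192x → x* = 108.9806.

x* = 108.981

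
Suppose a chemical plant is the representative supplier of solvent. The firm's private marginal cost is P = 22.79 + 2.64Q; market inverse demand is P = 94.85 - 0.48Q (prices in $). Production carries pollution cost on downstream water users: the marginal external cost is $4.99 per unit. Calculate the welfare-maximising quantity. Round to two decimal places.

Q* = 21.50

Social marginal cost = private MC + MEC = 27.78 + 2.64Q.
Set SMC = demand: 27.78 + 2.64Q = 94.85 - 0.48Q → Q* = 21.4968.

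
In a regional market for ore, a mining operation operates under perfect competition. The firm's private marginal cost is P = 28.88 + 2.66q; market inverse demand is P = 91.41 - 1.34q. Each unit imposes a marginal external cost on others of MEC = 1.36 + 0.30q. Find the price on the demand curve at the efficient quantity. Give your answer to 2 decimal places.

Social marginal cost = private MC + MEC = 30.24 + 2.96q.
Set SMC = demand: 30.24 + 2.96q = 91.41 - 1.34q → q* = 14.2256.
Consumer price on the demand curve at q*: 91.41 − 1.34×14.2256 = 72.3477.

P = 72.35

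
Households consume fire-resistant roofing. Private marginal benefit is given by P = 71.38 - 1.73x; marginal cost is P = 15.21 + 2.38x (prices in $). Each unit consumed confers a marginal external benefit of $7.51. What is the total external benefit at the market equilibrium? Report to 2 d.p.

$102.64

Market equilibrium (private): 15.21 + 2.38x = 71.38 - 1.73x → x_m = 13.6667.
Total external benefit = MEB × x_m = 7.51 × 13.6667 = 102.6369.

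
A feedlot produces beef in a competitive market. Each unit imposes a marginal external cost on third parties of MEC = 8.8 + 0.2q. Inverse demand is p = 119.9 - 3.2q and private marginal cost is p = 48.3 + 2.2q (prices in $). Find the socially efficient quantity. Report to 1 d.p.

Social marginal cost = private MC + MEC = 57.1 + 2.4q.
Set SMC = demand: 57.1 + 2.4q = 119.9 - 3.2q → q* = 11.2143.

q* = 11.2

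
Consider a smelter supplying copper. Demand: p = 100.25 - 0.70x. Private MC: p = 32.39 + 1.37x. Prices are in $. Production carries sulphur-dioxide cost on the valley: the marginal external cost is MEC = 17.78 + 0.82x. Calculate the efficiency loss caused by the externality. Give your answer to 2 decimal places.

Market equilibrium (private): 32.39 + 1.37x = 100.25 - 0.70x → x_m = 32.7826.
Social marginal cost = private MC + MEC = 50.17 + 2.19x.
Set SMC = demand: 50.17 + 2.19x = 100.25 - 0.70x → x* = 17.3287.
The loss is the area between SMC and demand from x* to x_m; with linear curves that's a triangle of height MEC(x_m).
DWL = ½ × 15.4539 × 44.6617 = 345.0987.

DWL = $345.10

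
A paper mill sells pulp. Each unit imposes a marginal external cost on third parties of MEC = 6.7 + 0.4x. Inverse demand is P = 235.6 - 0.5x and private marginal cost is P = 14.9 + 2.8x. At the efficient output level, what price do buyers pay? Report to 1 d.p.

Social marginal cost = private MC + MEC = 21.6 + 3.2x.
Set SMC = demand: 21.6 + 3.2x = 235.6 - 0.5x → x* = 57.8378.
Consumer price on the demand curve at x*: 235.6 − 0.5×57.8378 = 206.6811.

P = 206.7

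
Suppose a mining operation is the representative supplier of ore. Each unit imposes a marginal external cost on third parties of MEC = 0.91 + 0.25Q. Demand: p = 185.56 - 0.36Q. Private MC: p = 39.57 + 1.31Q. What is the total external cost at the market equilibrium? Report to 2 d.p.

1034.82

Market equilibrium (private): 39.57 + 1.31Q = 185.56 - 0.36Q → Q_m = 87.4192.
Total external cost = ∫₀^{Q_m} (0.91 + 0.25Q) dQ = 0.91×87.4192 + ½×0.25×87.4192² = 1034.8160.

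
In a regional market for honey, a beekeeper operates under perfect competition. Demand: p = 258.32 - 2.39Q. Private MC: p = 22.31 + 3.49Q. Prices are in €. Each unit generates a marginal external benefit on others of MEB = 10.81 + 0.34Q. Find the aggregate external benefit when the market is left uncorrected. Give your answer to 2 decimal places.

€707.77

Market equilibrium (private): 22.31 + 3.49Q = 258.32 - 2.39Q → Q_m = 40.1378.
Total external benefit = ∫₀^{Q_m} (10.81 + 0.34Q) dQ = 10.81×40.1378 + ½×0.34×40.1378² = 707.7669.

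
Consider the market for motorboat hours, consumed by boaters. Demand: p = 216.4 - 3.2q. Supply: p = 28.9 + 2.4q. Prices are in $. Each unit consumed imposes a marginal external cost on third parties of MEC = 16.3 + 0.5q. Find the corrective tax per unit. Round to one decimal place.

tax = $30.3 per unit

Social marginal benefit = demand − MEC = 200.1 - 3.7q.
Set SMB = MC: 200.1 - 3.7q = 28.9 + 2.4q → q* = 28.0656.
The Pigouvian tax equals MEC at q*: 16.3 + 0.5×28.0656 = 30.3328.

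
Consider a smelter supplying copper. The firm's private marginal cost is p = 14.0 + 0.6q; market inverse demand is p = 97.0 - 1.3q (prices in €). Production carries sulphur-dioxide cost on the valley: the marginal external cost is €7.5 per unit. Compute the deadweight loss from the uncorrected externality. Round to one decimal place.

DWL = €14.8

Market equilibrium (private): 14.0 + 0.6q = 97.0 - 1.3q → q_m = 43.6842.
Social marginal cost = private MC + MEC = 21.5 + 0.6q.
Set SMC = demand: 21.5 + 0.6q = 97.0 - 1.3q → q* = 39.7368.
Between q* and q_m the wedge SMC − demand runs linearly from 0 to MEC(q_m), so the loss is a triangle.
DWL = ½ × 3.9474 × 7.5000 = 14.8028.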